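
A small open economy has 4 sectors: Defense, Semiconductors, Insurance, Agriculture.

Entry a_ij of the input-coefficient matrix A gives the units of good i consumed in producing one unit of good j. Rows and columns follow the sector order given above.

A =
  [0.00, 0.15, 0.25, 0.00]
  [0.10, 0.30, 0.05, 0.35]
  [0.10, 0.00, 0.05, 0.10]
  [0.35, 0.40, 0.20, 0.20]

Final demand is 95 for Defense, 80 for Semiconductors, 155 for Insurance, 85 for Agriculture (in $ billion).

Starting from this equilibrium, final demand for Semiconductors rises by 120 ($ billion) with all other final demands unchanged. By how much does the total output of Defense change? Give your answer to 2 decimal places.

I − A =
  [   1.00    -0.15    -0.25     0.00]
  [  -0.10     0.70    -0.05    -0.35]
  [  -0.10     0.00     0.95    -0.10]
  [  -0.35    -0.40    -0.20     0.80]
Compute the cofactors C_ij = (−1)^(i+j)·(3×3 minor ij) of I−A; the adjugate is their transpose:
adj(I−A) = Cᵀ =
  [ 0.383000   0.121000   0.121500   0.068125]
  [ 0.203125   0.711250   0.160625   0.331250]
  [ 0.070500   0.057250   0.389625   0.073750]
  [ 0.286750   0.422875   0.230875   0.632500]
det(I−A) = Σ_j (I−A)_1j·C_1j = (1.00)(0.383000) + (-0.15)(0.203125) + (-0.25)(0.070500) + (0.00)(0.286750) = 0.33490625
(I − A)⁻¹ = adj(I−A) / det(I−A) ≈
  [   1.1436     0.3613     0.3628     0.2034]
  [   0.6065     2.1237     0.4796     0.9891]
  [   0.2105     0.1709     1.1634     0.2202]
  [   0.8562     1.2627     0.6894     1.8886]
Δx = (I − A)⁻¹ Δd with Δd having +120 in the Semiconductors component and 0 elsewhere.
So Δx_1 = L_12 · (+120), where L_12 = adj(I−A)_12 / det(I−A) = 0.121000 / 0.33490625.
Δx_1 = 0.121000 × (+120) / 0.33490625 = 14.52 / 0.33490625 ≈ 43.36.

Δx_1 = 43.36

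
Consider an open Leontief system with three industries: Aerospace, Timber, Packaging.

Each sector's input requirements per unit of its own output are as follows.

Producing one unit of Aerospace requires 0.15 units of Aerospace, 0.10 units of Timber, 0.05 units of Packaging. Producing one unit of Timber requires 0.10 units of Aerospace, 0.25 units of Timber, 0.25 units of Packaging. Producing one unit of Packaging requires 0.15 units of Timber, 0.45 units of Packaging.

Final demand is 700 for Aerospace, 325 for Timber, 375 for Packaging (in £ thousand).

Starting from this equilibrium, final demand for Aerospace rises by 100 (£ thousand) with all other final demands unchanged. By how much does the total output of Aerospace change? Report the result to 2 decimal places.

I − A =
  [   0.85    -0.10     0.00]
  [  -0.10     0.75    -0.15]
  [  -0.05    -0.25     0.55]
Cofactors of I−A, C_ij = (−1)^(i+j)·(minor ij) (rows/columns in the sector order above):
  C_11 = (0.75)(0.55) − (-0.15)(-0.25) = 0.3750
  C_12 = −[(-0.10)(0.55) − (-0.15)(-0.05)] = 0.0625
  C_13 = (-0.10)(-0.25) − (0.75)(-0.05) = 0.0625
  C_21 = −[(-0.10)(0.55) − (0.00)(-0.25)] = 0.0550
  C_22 = (0.85)(0.55) − (0.00)(-0.05) = 0.4675
  C_23 = −[(0.85)(-0.25) − (-0.10)(-0.05)] = 0.2175
  C_31 = (-0.10)(-0.15) − (0.00)(0.75) = 0.0150
  C_32 = −[(0.85)(-0.15) − (0.00)(-0.10)] = 0.1275
  C_33 = (0.85)(0.75) − (-0.10)(-0.10) = 0.6275
det(I−A) = Σ_j (I−A)_1j·C_1j = (0.85)(0.3750) + (-0.10)(0.0625) + (0.00)(0.0625) = 0.3125
adj(I−A) = Cᵀ =
  [ 0.3750   0.0550   0.0150]
  [ 0.0625   0.4675   0.1275]
  [ 0.0625   0.2175   0.6275]
(I − A)⁻¹ = adj(I−A) / det(I−A) ≈
  [   1.2000     0.1760     0.0480]
  [   0.2000     1.4960     0.4080]
  [   0.2000     0.6960     2.0080]
Δx = (I − A)⁻¹ Δd with Δd having +100 in the Aerospace component and 0 elsewhere.
So Δx_1 = L_11 · (+100), where L_11 = adj(I−A)_11 / det(I−A) = 0.3750 / 0.3125.
Δx_1 = 0.3750 × (+100) / 0.3125 = 37.50 / 0.3125 = 120.00.

Δx_1 = 120.00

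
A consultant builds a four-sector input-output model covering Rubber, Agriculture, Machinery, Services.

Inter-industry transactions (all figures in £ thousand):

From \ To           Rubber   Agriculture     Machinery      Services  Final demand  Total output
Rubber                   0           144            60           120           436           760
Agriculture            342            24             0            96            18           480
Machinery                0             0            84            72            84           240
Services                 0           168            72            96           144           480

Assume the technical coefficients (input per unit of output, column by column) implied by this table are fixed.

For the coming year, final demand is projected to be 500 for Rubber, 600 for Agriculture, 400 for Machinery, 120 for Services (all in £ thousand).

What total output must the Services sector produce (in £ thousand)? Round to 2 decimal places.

x_4 = 1176.32

Technical coefficients a_ij = z_ij / X_j:
  a_11 = 0/760 = 0.00, a_21 = 342/760 = 0.45, a_31 = 0/760 = 0.00, a_41 = 0/760 = 0.00
  a_12 = 144/480 = 0.30, a_22 = 24/480 = 0.05, a_32 = 0/480 = 0.00, a_42 = 168/480 = 0.35
  a_13 = 60/240 = 0.25, a_23 = 0/240 = 0.00, a_33 = 84/240 = 0.35, a_43 = 72/240 = 0.30
  a_14 = 120/480 = 0.25, a_24 = 96/480 = 0.20, a_34 = 72/480 = 0.15, a_44 = 96/480 = 0.20
I − A =
  [   1.00    -0.30    -0.25    -0.25]
  [  -0.45     0.95     0.00    -0.20]
  [   0.00     0.00     0.65    -0.15]
  [   0.00    -0.35    -0.30     0.80]
Compute the cofactors C_ij = (−1)^(i+j)·(3×3 minor ij) of I−A; the adjugate is their transpose:
adj(I−A) = Cᵀ =
  [ 0.405750   0.212500   0.261750   0.229000]
  [ 0.213750   0.475000   0.183750   0.220000]
  [ 0.023625   0.052500   0.542625   0.122250]
  [ 0.102375   0.227500   0.283875   0.529750]
det(I−A) = Σ_j (I−A)_1j·C_1j = (1.00)(0.405750) + (-0.30)(0.213750) + (-0.25)(0.023625) + (-0.25)(0.102375) = 0.310125
(I − A)⁻¹ = adj(I−A) / det(I−A) ≈
  [   1.3083     0.6852     0.8440     0.7384]
  [   0.6892     1.5316     0.5925     0.7094]
  [   0.0762     0.1693     1.7497     0.3942]
  [   0.3301     0.7336     0.9154     1.7082]
x = (I − A)⁻¹ d = adj(I−A)·d / det(I−A), with det(I−A) = 0.310125:
  x_1 = (0.405750·500 + 0.212500·600 + 0.261750·400 + 0.229000·120) / 0.310125 = 462.555 / 0.310125 ≈ 1491.51
  x_2 = (0.213750·500 + 0.475000·600 + 0.183750·400 + 0.220000·120) / 0.310125 = 491.775 / 0.310125 ≈ 1585.73
  x_3 = (0.023625·500 + 0.052500·600 + 0.542625·400 + 0.122250·120) / 0.310125 = 275.0325 / 0.310125 ≈ 886.84
  x_4 = (0.102375·500 + 0.227500·600 + 0.283875·400 + 0.529750·120) / 0.310125 = 364.8075 / 0.310125 ≈ 1176.32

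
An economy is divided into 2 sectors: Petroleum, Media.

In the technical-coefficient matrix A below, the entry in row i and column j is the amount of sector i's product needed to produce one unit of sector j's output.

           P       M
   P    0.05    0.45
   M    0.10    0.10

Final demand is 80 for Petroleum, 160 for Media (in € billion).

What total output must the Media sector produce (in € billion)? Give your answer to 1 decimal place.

I − A =
  [   0.95    -0.45]
  [  -0.10     0.90]
det(I−A) = (0.95)(0.90) − (-0.45)(-0.10) = 0.8100
adj(I−A) = [[0.90, 0.45], [0.10, 0.95]]
(I − A)⁻¹ = adj(I−A) / det(I−A) ≈
  [   1.1111     0.5556]
  [   0.1235     1.1728]
x = (I − A)⁻¹ d = adj(I−A)·d / det(I−A), with det(I−A) = 0.8100:
  x_P = (0.90·80 + 0.45·160) / 0.8100 = 144.00 / 0.8100 ≈ 177.8
  x_M = (0.10·80 + 0.95·160) / 0.8100 = 160.00 / 0.8100 ≈ 197.5

x_M = 197.5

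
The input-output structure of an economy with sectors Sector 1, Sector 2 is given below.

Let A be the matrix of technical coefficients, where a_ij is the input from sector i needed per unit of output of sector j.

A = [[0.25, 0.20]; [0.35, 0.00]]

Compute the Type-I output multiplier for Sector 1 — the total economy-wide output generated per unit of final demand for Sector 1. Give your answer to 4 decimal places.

m_1 = 1.9853

I − A =
  [   0.75    -0.20]
  [  -0.35     1.00]
det(I−A) = (0.75)(1.00) − (-0.20)(-0.35) = 0.6800
adj(I−A) = [[1.00, 0.20], [0.35, 0.75]]
(I − A)⁻¹ = adj(I−A) / det(I−A) ≈
  [   1.47059     0.29412]
  [   0.51471     1.10294]
The output multiplier for sector j is the column-j sum of the Leontief inverse (I − A)⁻¹ = adj(I−A) / det(I−A).
Column 1 of adj(I−A): (1.00, 0.35); det(I−A) = 0.6800.
m_1 = (1.00 + 0.35) / 0.6800 = 1.35 / 0.6800 ≈ 1.9853.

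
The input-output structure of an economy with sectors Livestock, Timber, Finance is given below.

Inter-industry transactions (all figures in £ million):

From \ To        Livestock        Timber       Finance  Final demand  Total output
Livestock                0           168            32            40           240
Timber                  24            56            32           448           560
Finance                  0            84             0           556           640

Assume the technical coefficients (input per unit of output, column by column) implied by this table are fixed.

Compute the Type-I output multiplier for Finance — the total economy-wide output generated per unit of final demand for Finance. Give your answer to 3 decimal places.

m_3 = 1.143

Technical coefficients a_ij = z_ij / X_j:
  a_11 = 0/240 = 0.00, a_21 = 24/240 = 0.10, a_31 = 0/240 = 0.00
  a_12 = 168/560 = 0.30, a_22 = 56/560 = 0.10, a_32 = 84/560 = 0.15
  a_13 = 32/640 = 0.05, a_23 = 32/640 = 0.05, a_33 = 0/640 = 0.00
I − A =
  [   1.00    -0.30    -0.05]
  [  -0.10     0.90    -0.05]
  [   0.00    -0.15     1.00]
Cofactors of I−A, C_ij = (−1)^(i+j)·(minor ij) (rows/columns in the sector order above):
  C_11 = (0.90)(1.00) − (-0.05)(-0.15) = 0.8925
  C_12 = −[(-0.10)(1.00) − (-0.05)(0.00)] = 0.1000
  C_13 = (-0.10)(-0.15) − (0.90)(0.00) = 0.0150
  C_21 = −[(-0.30)(1.00) − (-0.05)(-0.15)] = 0.3075
  C_22 = (1.00)(1.00) − (-0.05)(0.00) = 1.0000
  C_23 = −[(1.00)(-0.15) − (-0.30)(0.00)] = 0.1500
  C_31 = (-0.30)(-0.05) − (-0.05)(0.90) = 0.0600
  C_32 = −[(1.00)(-0.05) − (-0.05)(-0.10)] = 0.0550
  C_33 = (1.00)(0.90) − (-0.30)(-0.10) = 0.8700
det(I−A) = Σ_j (I−A)_1j·C_1j = (1.00)(0.8925) + (-0.30)(0.1000) + (-0.05)(0.0150) = 0.86175
adj(I−A) = Cᵀ =
  [ 0.8925   0.3075   0.0600]
  [ 0.1000   1.0000   0.0550]
  [ 0.0150   0.1500   0.8700]
(I − A)⁻¹ = adj(I−A) / det(I−A) ≈
  [   1.0357     0.3568     0.0696]
  [   0.1160     1.1604     0.0638]
  [   0.0174     0.1741     1.0096]
The output multiplier for sector j is the column-j sum of the Leontief inverse (I − A)⁻¹ = adj(I−A) / det(I−A).
Column 3 of adj(I−A): (0.0600, 0.0550, 0.8700); det(I−A) = 0.86175.
m_3 = (0.0600 + 0.0550 + 0.8700) / 0.86175 = 0.985 / 0.86175 ≈ 1.143.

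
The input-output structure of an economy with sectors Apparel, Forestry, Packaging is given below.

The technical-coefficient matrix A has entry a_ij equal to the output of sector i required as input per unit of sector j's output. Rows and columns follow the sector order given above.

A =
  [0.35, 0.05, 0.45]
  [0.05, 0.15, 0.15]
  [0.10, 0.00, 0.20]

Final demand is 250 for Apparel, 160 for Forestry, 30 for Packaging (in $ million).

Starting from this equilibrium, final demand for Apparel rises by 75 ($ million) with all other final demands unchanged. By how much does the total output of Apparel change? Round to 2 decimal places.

I − A =
  [   0.65    -0.05    -0.45]
  [  -0.05     0.85    -0.15]
  [  -0.10     0.00     0.80]
Cofactors of I−A, C_ij = (−1)^(i+j)·(minor ij) (rows/columns in the sector order above):
  C_11 = (0.85)(0.80) − (-0.15)(0.00) = 0.6800
  C_12 = −[(-0.05)(0.80) − (-0.15)(-0.10)] = 0.0550
  C_13 = (-0.05)(0.00) − (0.85)(-0.10) = 0.0850
  C_21 = −[(-0.05)(0.80) − (-0.45)(0.00)] = 0.0400
  C_22 = (0.65)(0.80) − (-0.45)(-0.10) = 0.4750
  C_23 = −[(0.65)(0.00) − (-0.05)(-0.10)] = 0.0050
  C_31 = (-0.05)(-0.15) − (-0.45)(0.85) = 0.3900
  C_32 = −[(0.65)(-0.15) − (-0.45)(-0.05)] = 0.1200
  C_33 = (0.65)(0.85) − (-0.05)(-0.05) = 0.5500
det(I−A) = Σ_j (I−A)_1j·C_1j = (0.65)(0.6800) + (-0.05)(0.0550) + (-0.45)(0.0850) = 0.4010
adj(I−A) = Cᵀ =
  [ 0.6800   0.0400   0.3900]
  [ 0.0550   0.4750   0.1200]
  [ 0.0850   0.0050   0.5500]
(I − A)⁻¹ = adj(I−A) / det(I−A) ≈
  [   1.6958     0.0998     0.9726]
  [   0.1372     1.1845     0.2993]
  [   0.2120     0.0125     1.3716]
Δx = (I − A)⁻¹ Δd with Δd having +75 in the Apparel component and 0 elsewhere.
So Δx_1 = L_11 · (+75), where L_11 = adj(I−A)_11 / det(I−A) = 0.6800 / 0.4010.
Δx_1 = 0.6800 × (+75) / 0.4010 = 51.00 / 0.4010 ≈ 127.18.

Δx_1 = 127.18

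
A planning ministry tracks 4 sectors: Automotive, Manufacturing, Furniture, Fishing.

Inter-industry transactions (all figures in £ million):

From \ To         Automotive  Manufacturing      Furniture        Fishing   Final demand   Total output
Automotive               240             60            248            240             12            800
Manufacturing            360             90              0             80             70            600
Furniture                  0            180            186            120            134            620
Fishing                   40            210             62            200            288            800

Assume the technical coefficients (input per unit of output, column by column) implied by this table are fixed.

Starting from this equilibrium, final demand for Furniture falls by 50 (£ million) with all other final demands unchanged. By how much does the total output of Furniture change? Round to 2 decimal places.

Technical coefficients a_ij = z_ij / X_j:
  a_11 = 240/800 = 0.30, a_21 = 360/800 = 0.45, a_31 = 0/800 = 0.00, a_41 = 40/800 = 0.05
  a_12 = 60/600 = 0.10, a_22 = 90/600 = 0.15, a_32 = 180/600 = 0.30, a_42 = 210/600 = 0.35
  a_13 = 248/620 = 0.40, a_23 = 0/620 = 0.00, a_33 = 186/620 = 0.30, a_43 = 62/620 = 0.10
  a_14 = 240/800 = 0.30, a_24 = 80/800 = 0.10, a_34 = 120/800 = 0.15, a_44 = 200/800 = 0.25
I − A =
  [   0.70    -0.10    -0.40    -0.30]
  [  -0.45     0.85     0.00    -0.10]
  [   0.00    -0.30     0.70    -0.15]
  [  -0.05    -0.35    -0.10     0.75]
Compute the cofactors C_ij = (−1)^(i+j)·(3×3 minor ij) of I−A; the adjugate is their transpose:
adj(I−A) = Cᵀ =
  [ 0.40600   0.24450   0.26750   0.24850]
  [ 0.23300   0.34350   0.15750   0.17050]
  [ 0.13275   0.19050   0.32750   0.14400]
  [ 0.15350   0.20200   0.13500   0.33100]
det(I−A) = Σ_j (I−A)_1j·C_1j = (0.70)(0.40600) + (-0.10)(0.23300) + (-0.40)(0.13275) + (-0.30)(0.15350) = 0.16175
(I − A)⁻¹ = adj(I−A) / det(I−A) ≈
  [   2.5100     1.5116     1.6538     1.5363]
  [   1.4405     2.1236     0.9737     1.0541]
  [   0.8207     1.1777     2.0247     0.8903]
  [   0.9490     1.2488     0.8346     2.0464]
Δx = (I − A)⁻¹ Δd with Δd having -50 in the Furniture component and 0 elsewhere.
So Δx_3 = L_33 · (-50), where L_33 = adj(I−A)_33 / det(I−A) = 0.32750 / 0.16175.
Δx_3 = 0.32750 × (-50) / 0.16175 = -16.375 / 0.16175 ≈ -101.24.

Δx_3 = -101.24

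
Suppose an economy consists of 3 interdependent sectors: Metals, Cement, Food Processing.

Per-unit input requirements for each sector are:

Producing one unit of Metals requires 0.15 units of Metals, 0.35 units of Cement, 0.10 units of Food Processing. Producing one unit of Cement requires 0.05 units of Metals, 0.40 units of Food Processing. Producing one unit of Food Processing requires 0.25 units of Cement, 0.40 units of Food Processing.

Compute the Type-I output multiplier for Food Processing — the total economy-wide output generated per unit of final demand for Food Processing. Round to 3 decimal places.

I − A =
  [   0.85    -0.05     0.00]
  [  -0.35     1.00    -0.25]
  [  -0.10    -0.40     0.60]
Cofactors of I−A, C_ij = (−1)^(i+j)·(minor ij) (rows/columns in the sector order above):
  C_11 = (1.00)(0.60) − (-0.25)(-0.40) = 0.5000
  C_12 = −[(-0.35)(0.60) − (-0.25)(-0.10)] = 0.2350
  C_13 = (-0.35)(-0.40) − (1.00)(-0.10) = 0.2400
  C_21 = −[(-0.05)(0.60) − (0.00)(-0.40)] = 0.0300
  C_22 = (0.85)(0.60) − (0.00)(-0.10) = 0.5100
  C_23 = −[(0.85)(-0.40) − (-0.05)(-0.10)] = 0.3450
  C_31 = (-0.05)(-0.25) − (0.00)(1.00) = 0.0125
  C_32 = −[(0.85)(-0.25) − (0.00)(-0.35)] = 0.2125
  C_33 = (0.85)(1.00) − (-0.05)(-0.35) = 0.8325
det(I−A) = Σ_j (I−A)_1j·C_1j = (0.85)(0.5000) + (-0.05)(0.2350) + (0.00)(0.2400) = 0.41325
adj(I−A) = Cᵀ =
  [ 0.5000   0.0300   0.0125]
  [ 0.2350   0.5100   0.2125]
  [ 0.2400   0.3450   0.8325]
(I − A)⁻¹ = adj(I−A) / det(I−A) ≈
  [   1.2099     0.0726     0.0302]
  [   0.5687     1.2341     0.5142]
  [   0.5808     0.8348     2.0145]
The output multiplier for sector j is the column-j sum of the Leontief inverse (I − A)⁻¹ = adj(I−A) / det(I−A).
Column F of adj(I−A): (0.0125, 0.2125, 0.8325); det(I−A) = 0.41325.
m_F = (0.0125 + 0.2125 + 0.8325) / 0.41325 = 1.0575 / 0.41325 ≈ 2.559.

m_F = 2.559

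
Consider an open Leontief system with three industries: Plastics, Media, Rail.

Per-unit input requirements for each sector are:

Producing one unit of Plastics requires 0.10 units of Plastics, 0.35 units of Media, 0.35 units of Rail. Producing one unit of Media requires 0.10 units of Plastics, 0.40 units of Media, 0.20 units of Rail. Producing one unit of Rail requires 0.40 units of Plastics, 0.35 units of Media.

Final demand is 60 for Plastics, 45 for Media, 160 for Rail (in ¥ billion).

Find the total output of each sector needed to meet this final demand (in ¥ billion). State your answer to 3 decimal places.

I − A =
  [   0.90    -0.10    -0.40]
  [  -0.35     0.60    -0.35]
  [  -0.35    -0.20     1.00]
Cofactors of I−A, C_ij = (−1)^(i+j)·(minor ij) (rows/columns in the sector order above):
  C_11 = (0.60)(1.00) − (-0.35)(-0.20) = 0.5300
  C_12 = −[(-0.35)(1.00) − (-0.35)(-0.35)] = 0.4725
  C_13 = (-0.35)(-0.20) − (0.60)(-0.35) = 0.2800
  C_21 = −[(-0.10)(1.00) − (-0.40)(-0.20)] = 0.1800
  C_22 = (0.90)(1.00) − (-0.40)(-0.35) = 0.7600
  C_23 = −[(0.90)(-0.20) − (-0.10)(-0.35)] = 0.2150
  C_31 = (-0.10)(-0.35) − (-0.40)(0.60) = 0.2750
  C_32 = −[(0.90)(-0.35) − (-0.40)(-0.35)] = 0.4550
  C_33 = (0.90)(0.60) − (-0.10)(-0.35) = 0.5050
det(I−A) = Σ_j (I−A)_1j·C_1j = (0.90)(0.5300) + (-0.10)(0.4725) + (-0.40)(0.2800) = 0.31775
adj(I−A) = Cᵀ =
  [ 0.5300   0.1800   0.2750]
  [ 0.4725   0.7600   0.4550]
  [ 0.2800   0.2150   0.5050]
(I − A)⁻¹ = adj(I−A) / det(I−A) ≈
  [   1.6680     0.5665     0.8655]
  [   1.4870     2.3918     1.4319]
  [   0.8812     0.6766     1.5893]
x = (I − A)⁻¹ d = adj(I−A)·d / det(I−A), with det(I−A) = 0.31775:
  x_1 = (0.5300·60 + 0.1800·45 + 0.2750·160) / 0.31775 = 83.90 / 0.31775 ≈ 264.044
  x_2 = (0.4725·60 + 0.7600·45 + 0.4550·160) / 0.31775 = 135.35 / 0.31775 ≈ 425.964
  x_3 = (0.2800·60 + 0.2150·45 + 0.5050·160) / 0.31775 = 107.275 / 0.31775 ≈ 337.608

x_1 = 264.044, x_2 = 425.964, x_3 = 337.608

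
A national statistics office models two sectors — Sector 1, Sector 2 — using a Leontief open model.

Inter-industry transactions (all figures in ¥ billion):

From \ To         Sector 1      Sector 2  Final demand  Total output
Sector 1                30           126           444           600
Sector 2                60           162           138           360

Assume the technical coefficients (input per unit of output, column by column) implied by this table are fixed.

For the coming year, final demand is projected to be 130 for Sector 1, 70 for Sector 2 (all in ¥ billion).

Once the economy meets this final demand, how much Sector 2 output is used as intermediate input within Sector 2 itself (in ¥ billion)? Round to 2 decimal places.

Technical coefficients a_ij = z_ij / X_j:
  a_11 = 30/600 = 0.05, a_21 = 60/600 = 0.10
  a_12 = 126/360 = 0.35, a_22 = 162/360 = 0.45
I − A =
  [   0.95    -0.35]
  [  -0.10     0.55]
det(I−A) = (0.95)(0.55) − (-0.35)(-0.10) = 0.4875
adj(I−A) = [[0.55, 0.35], [0.10, 0.95]]
(I − A)⁻¹ = adj(I−A) / det(I−A) ≈
  [   1.1282     0.7179]
  [   0.2051     1.9487]
First solve x = (I − A)⁻¹ d = adj(I−A)·d / det(I−A); in particular x_2 = (0.10·130 + 0.95·70) / 0.4875 = 79.50 / 0.4875 ≈ 163.0769.
Intermediate flow from 2 to 2: z_22 = a_22 · x_2 = 0.45 × 79.50 / 0.4875 = 35.775 / 0.4875 ≈ 73.38.

z_22 = 73.38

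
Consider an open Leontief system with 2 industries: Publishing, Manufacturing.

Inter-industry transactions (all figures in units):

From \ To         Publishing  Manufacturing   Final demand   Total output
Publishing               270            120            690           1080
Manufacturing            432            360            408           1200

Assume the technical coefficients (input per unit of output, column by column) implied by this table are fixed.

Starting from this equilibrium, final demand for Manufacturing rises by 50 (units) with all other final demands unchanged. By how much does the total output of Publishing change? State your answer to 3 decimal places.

Δx_1 = 10.309

Technical coefficients a_ij = z_ij / X_j:
  a_11 = 270/1080 = 0.25, a_21 = 432/1080 = 0.40
  a_12 = 120/1200 = 0.10, a_22 = 360/1200 = 0.30
I − A =
  [   0.75    -0.10]
  [  -0.40     0.70]
det(I−A) = (0.75)(0.70) − (-0.10)(-0.40) = 0.4850
adj(I−A) = [[0.70, 0.10], [0.40, 0.75]]
(I − A)⁻¹ = adj(I−A) / det(I−A) ≈
  [   1.4433     0.2062]
  [   0.8247     1.5464]
Δx = (I − A)⁻¹ Δd with Δd having +50 in the Manufacturing component and 0 elsewhere.
So Δx_1 = L_12 · (+50), where L_12 = adj(I−A)_12 / det(I−A) = 0.10 / 0.4850.
Δx_1 = 0.10 × (+50) / 0.4850 = 5.00 / 0.4850 ≈ 10.309.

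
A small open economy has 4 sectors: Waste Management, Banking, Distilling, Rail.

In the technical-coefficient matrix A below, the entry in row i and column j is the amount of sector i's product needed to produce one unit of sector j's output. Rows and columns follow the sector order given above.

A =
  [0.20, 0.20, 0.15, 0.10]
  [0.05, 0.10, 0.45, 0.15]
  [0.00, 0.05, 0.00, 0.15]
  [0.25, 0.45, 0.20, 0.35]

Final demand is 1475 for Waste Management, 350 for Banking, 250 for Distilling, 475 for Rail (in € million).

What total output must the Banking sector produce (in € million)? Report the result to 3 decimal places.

x_B = 1426.056

I − A =
  [   0.80    -0.20    -0.15    -0.10]
  [  -0.05     0.90    -0.45    -0.15]
  [   0.00    -0.05     1.00    -0.15]
  [  -0.25    -0.45    -0.20     0.65]
Compute the cofactors C_ij = (−1)^(i+j)·(3×3 minor ij) of I−A; the adjugate is their transpose:
adj(I−A) = Cᵀ =
  [ 0.444000   0.185000   0.180375   0.152625]
  [ 0.085375   0.465375   0.258250   0.180125]
  [ 0.040625   0.086250   0.375250   0.112750]
  [ 0.242375   0.419875   0.363625   0.691625]
det(I−A) = Σ_j (I−A)_1j·C_1j = (0.80)(0.444000) + (-0.20)(0.085375) + (-0.15)(0.040625) + (-0.10)(0.242375) = 0.30779375
(I − A)⁻¹ = adj(I−A) / det(I−A) ≈
  [   1.4425     0.6011     0.5860     0.4959]
  [   0.2774     1.5120     0.8390     0.5852]
  [   0.1320     0.2802     1.2192     0.3663]
  [   0.7875     1.3641     1.1814     2.2470]
x = (I − A)⁻¹ d = adj(I−A)·d / det(I−A), with det(I−A) = 0.30779375:
  x_W = (0.444000·1475 + 0.185000·350 + 0.180375·250 + 0.152625·475) / 0.30779375 = 837.240625 / 0.30779375 ≈ 2720.135
  x_B = (0.085375·1475 + 0.465375·350 + 0.258250·250 + 0.180125·475) / 0.30779375 = 438.93125 / 0.30779375 ≈ 1426.056
  x_D = (0.040625·1475 + 0.086250·350 + 0.375250·250 + 0.112750·475) / 0.30779375 = 237.478125 / 0.30779375 ≈ 771.550
  x_R = (0.242375·1475 + 0.419875·350 + 0.363625·250 + 0.691625·475) / 0.30779375 = 923.8875 / 0.30779375 ≈ 3001.645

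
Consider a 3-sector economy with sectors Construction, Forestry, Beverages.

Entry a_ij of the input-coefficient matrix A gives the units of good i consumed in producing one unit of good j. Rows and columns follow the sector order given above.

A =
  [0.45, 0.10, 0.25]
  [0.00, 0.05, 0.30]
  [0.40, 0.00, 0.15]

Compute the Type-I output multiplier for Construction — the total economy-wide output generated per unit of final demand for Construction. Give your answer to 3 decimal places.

I − A =
  [   0.55    -0.10    -0.25]
  [   0.00     0.95    -0.30]
  [  -0.40     0.00     0.85]
Cofactors of I−A, C_ij = (−1)^(i+j)·(minor ij) (rows/columns in the sector order above):
  C_11 = (0.95)(0.85) − (-0.30)(0.00) = 0.8075
  C_12 = −[(0.00)(0.85) − (-0.30)(-0.40)] = 0.1200
  C_13 = (0.00)(0.00) − (0.95)(-0.40) = 0.3800
  C_21 = −[(-0.10)(0.85) − (-0.25)(0.00)] = 0.0850
  C_22 = (0.55)(0.85) − (-0.25)(-0.40) = 0.3675
  C_23 = −[(0.55)(0.00) − (-0.10)(-0.40)] = 0.0400
  C_31 = (-0.10)(-0.30) − (-0.25)(0.95) = 0.2675
  C_32 = −[(0.55)(-0.30) − (-0.25)(0.00)] = 0.1650
  C_33 = (0.55)(0.95) − (-0.10)(0.00) = 0.5225
det(I−A) = Σ_j (I−A)_1j·C_1j = (0.55)(0.8075) + (-0.10)(0.1200) + (-0.25)(0.3800) = 0.337125
adj(I−A) = Cᵀ =
  [ 0.8075   0.0850   0.2675]
  [ 0.1200   0.3675   0.1650]
  [ 0.3800   0.0400   0.5225]
(I − A)⁻¹ = adj(I−A) / det(I−A) ≈
  [   2.3953     0.2521     0.7935]
  [   0.3560     1.0901     0.4894]
  [   1.1272     0.1187     1.5499]
The output multiplier for sector j is the column-j sum of the Leontief inverse (I − A)⁻¹ = adj(I−A) / det(I−A).
Column 1 of adj(I−A): (0.8075, 0.1200, 0.3800); det(I−A) = 0.337125.
m_1 = (0.8075 + 0.1200 + 0.3800) / 0.337125 = 1.3075 / 0.337125 ≈ 3.878.

m_1 = 3.878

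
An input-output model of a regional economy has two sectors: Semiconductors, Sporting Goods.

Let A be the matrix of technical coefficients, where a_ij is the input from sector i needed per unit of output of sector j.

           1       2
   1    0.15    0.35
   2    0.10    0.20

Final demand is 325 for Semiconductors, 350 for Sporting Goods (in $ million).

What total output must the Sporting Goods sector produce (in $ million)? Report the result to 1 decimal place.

I − A =
  [   0.85    -0.35]
  [  -0.10     0.80]
det(I−A) = (0.85)(0.80) − (-0.35)(-0.10) = 0.6450
adj(I−A) = [[0.80, 0.35], [0.10, 0.85]]
(I − A)⁻¹ = adj(I−A) / det(I−A) ≈
  [   1.2403     0.5426]
  [   0.1550     1.3178]
x = (I − A)⁻¹ d = adj(I−A)·d / det(I−A), with det(I−A) = 0.6450:
  x_1 = (0.80·325 + 0.35·350) / 0.6450 = 382.50 / 0.6450 ≈ 593.0
  x_2 = (0.10·325 + 0.85·350) / 0.6450 = 330.00 / 0.6450 ≈ 511.6

x_2 = 511.6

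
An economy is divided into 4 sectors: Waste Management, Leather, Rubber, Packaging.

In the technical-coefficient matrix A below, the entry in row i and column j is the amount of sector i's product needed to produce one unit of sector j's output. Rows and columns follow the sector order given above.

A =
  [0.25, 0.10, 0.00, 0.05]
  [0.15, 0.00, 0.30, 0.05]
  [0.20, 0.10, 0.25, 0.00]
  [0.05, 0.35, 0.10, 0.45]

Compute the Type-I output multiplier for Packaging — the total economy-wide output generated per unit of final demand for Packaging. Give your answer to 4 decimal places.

m_P = 2.2675

I − A =
  [   0.75    -0.10     0.00    -0.05]
  [  -0.15     1.00    -0.30    -0.05]
  [  -0.20    -0.10     0.75     0.00]
  [  -0.05    -0.35    -0.10     0.55]
Compute the cofactors C_ij = (−1)^(i+j)·(3×3 minor ij) of I−A; the adjugate is their transpose:
adj(I−A) = Cᵀ =
  [ 0.382375   0.054875   0.027250   0.039750]
  [ 0.097750   0.306500   0.127500   0.036750]
  [ 0.115000   0.055500   0.385750   0.015500]
  [ 0.117875   0.210125   0.153750   0.522750]
det(I−A) = Σ_j (I−A)_1j·C_1j = (0.75)(0.382375) + (-0.10)(0.097750) + (0.00)(0.115000) + (-0.05)(0.117875) = 0.2711125
(I − A)⁻¹ = adj(I−A) / det(I−A) ≈
  [   1.41039     0.20241     0.10051     0.14662]
  [   0.36055     1.13053     0.47028     0.13555]
  [   0.42418     0.20471     1.42284     0.05717]
  [   0.43478     0.77505     0.56711     1.92817]
The output multiplier for sector j is the column-j sum of the Leontief inverse (I − A)⁻¹ = adj(I−A) / det(I−A).
Column P of adj(I−A): (0.039750, 0.036750, 0.015500, 0.522750); det(I−A) = 0.2711125.
m_P = (0.039750 + 0.036750 + 0.015500 + 0.522750) / 0.2711125 = 0.61475 / 0.2711125 ≈ 2.2675.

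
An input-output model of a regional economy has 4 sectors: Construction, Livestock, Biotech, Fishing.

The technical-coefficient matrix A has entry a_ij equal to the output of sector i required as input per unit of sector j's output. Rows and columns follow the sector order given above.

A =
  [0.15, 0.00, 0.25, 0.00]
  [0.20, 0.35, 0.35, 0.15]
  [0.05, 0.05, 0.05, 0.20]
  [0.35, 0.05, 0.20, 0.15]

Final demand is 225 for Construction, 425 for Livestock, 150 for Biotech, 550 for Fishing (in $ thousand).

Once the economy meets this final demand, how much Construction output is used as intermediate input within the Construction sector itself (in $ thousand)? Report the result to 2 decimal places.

I − A =
  [   0.85     0.00    -0.25     0.00]
  [  -0.20     0.65    -0.35    -0.15]
  [  -0.05    -0.05     0.95    -0.20]
  [  -0.35    -0.05    -0.20     0.85]
Compute the cofactors C_ij = (−1)^(i+j)·(3×3 minor ij) of I−A; the adjugate is their transpose:
adj(I−A) = Cᵀ =
  [ 0.471875   0.013125   0.136250   0.034375]
  [ 0.244250   0.624250   0.334000   0.188750]
  [ 0.085875   0.044625   0.463250   0.116875]
  [ 0.228875   0.052625   0.184750   0.499375]
det(I−A) = Σ_j (I−A)_1j·C_1j = (0.85)(0.471875) + (0.00)(0.244250) + (-0.25)(0.085875) + (0.00)(0.228875) = 0.379625
(I − A)⁻¹ = adj(I−A) / det(I−A) ≈
  [   1.2430     0.0346     0.3589     0.0905]
  [   0.6434     1.6444     0.8798     0.4972]
  [   0.2262     0.1176     1.2203     0.3079]
  [   0.6029     0.1386     0.4867     1.3154]
First solve x = (I − A)⁻¹ d = adj(I−A)·d / det(I−A); in particular x_1 = (0.471875·225 + 0.013125·425 + 0.136250·150 + 0.034375·550) / 0.379625 = 151.09375 / 0.379625 ≈ 398.0079.
Intermediate flow from 1 to 1: z_11 = a_11 · x_1 = 0.15 × 151.09375 / 0.379625 = 22.6640625 / 0.379625 ≈ 59.70.

z_11 = 59.70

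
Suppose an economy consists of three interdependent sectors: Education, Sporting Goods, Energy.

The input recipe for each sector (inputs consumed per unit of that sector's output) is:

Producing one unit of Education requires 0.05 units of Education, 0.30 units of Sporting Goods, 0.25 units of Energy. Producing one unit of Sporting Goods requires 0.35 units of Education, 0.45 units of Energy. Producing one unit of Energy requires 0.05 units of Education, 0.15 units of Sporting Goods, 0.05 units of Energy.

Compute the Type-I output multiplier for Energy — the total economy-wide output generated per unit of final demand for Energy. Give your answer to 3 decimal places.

m_3 = 1.565

I − A =
  [   0.95    -0.35    -0.05]
  [  -0.30     1.00    -0.15]
  [  -0.25    -0.45     0.95]
Cofactors of I−A, C_ij = (−1)^(i+j)·(minor ij) (rows/columns in the sector order above):
  C_11 = (1.00)(0.95) − (-0.15)(-0.45) = 0.8825
  C_12 = −[(-0.30)(0.95) − (-0.15)(-0.25)] = 0.3225
  C_13 = (-0.30)(-0.45) − (1.00)(-0.25) = 0.3850
  C_21 = −[(-0.35)(0.95) − (-0.05)(-0.45)] = 0.3550
  C_22 = (0.95)(0.95) − (-0.05)(-0.25) = 0.8900
  C_23 = −[(0.95)(-0.45) − (-0.35)(-0.25)] = 0.5150
  C_31 = (-0.35)(-0.15) − (-0.05)(1.00) = 0.1025
  C_32 = −[(0.95)(-0.15) − (-0.05)(-0.30)] = 0.1575
  C_33 = (0.95)(1.00) − (-0.35)(-0.30) = 0.8450
det(I−A) = Σ_j (I−A)_1j·C_1j = (0.95)(0.8825) + (-0.35)(0.3225) + (-0.05)(0.3850) = 0.70625
adj(I−A) = Cᵀ =
  [ 0.8825   0.3550   0.1025]
  [ 0.3225   0.8900   0.1575]
  [ 0.3850   0.5150   0.8450]
(I − A)⁻¹ = adj(I−A) / det(I−A) ≈
  [   1.2496     0.5027     0.1451]
  [   0.4566     1.2602     0.2230]
  [   0.5451     0.7292     1.1965]
The output multiplier for sector j is the column-j sum of the Leontief inverse (I − A)⁻¹ = adj(I−A) / det(I−A).
Column 3 of adj(I−A): (0.1025, 0.1575, 0.8450); det(I−A) = 0.70625.
m_3 = (0.1025 + 0.1575 + 0.8450) / 0.70625 = 1.105 / 0.70625 ≈ 1.565.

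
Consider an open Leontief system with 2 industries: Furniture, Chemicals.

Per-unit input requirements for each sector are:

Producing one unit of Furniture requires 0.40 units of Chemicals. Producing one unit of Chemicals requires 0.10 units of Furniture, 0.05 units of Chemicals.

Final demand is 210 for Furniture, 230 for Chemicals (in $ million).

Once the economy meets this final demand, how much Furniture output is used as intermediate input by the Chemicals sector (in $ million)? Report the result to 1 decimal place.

z_12 = 34.5

I − A =
  [   1.00    -0.10]
  [  -0.40     0.95]
det(I−A) = (1.00)(0.95) − (-0.10)(-0.40) = 0.9100
adj(I−A) = [[0.95, 0.10], [0.40, 1.00]]
(I − A)⁻¹ = adj(I−A) / det(I−A) ≈
  [   1.0440     0.1099]
  [   0.4396     1.0989]
First solve x = (I − A)⁻¹ d = adj(I−A)·d / det(I−A); in particular x_2 = (0.40·210 + 1.00·230) / 0.9100 = 314.00 / 0.9100 ≈ 345.055.
Intermediate flow from 1 to 2: z_12 = a_12 · x_2 = 0.10 × 314.00 / 0.9100 = 31.40 / 0.9100 ≈ 34.5.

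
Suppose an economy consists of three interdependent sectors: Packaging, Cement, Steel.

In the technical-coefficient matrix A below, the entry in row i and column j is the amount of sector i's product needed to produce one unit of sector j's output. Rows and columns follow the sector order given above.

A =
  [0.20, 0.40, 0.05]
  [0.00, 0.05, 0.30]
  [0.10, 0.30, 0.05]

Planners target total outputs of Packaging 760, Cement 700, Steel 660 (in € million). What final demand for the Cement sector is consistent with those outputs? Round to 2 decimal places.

I − A =
  [   0.80    -0.40    -0.05]
  [   0.00     0.95    -0.30]
  [  -0.10    -0.30     0.95]
d = (I − A) x:
  d_P = (+0.80)·760 + (-0.40)·700 + (-0.05)·660 = 295.00
  d_C = (+0.00)·760 + (+0.95)·700 + (-0.30)·660 = 467.00
  d_S = (-0.10)·760 + (-0.30)·700 + (+0.95)·660 = 341.00

d_C = 467.00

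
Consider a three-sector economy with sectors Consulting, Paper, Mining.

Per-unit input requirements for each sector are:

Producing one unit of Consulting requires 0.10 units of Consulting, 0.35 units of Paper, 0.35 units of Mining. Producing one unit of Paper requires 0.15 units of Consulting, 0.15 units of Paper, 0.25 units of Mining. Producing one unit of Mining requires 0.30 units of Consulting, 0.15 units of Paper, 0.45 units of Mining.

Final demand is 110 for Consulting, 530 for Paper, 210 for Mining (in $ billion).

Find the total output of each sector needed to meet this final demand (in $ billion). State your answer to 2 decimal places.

x_1 = 805.32, x_2 = 1210.01, x_3 = 1444.30

I − A =
  [   0.90    -0.15    -0.30]
  [  -0.35     0.85    -0.15]
  [  -0.35    -0.25     0.55]
Cofactors of I−A, C_ij = (−1)^(i+j)·(minor ij) (rows/columns in the sector order above):
  C_11 = (0.85)(0.55) − (-0.15)(-0.25) = 0.4300
  C_12 = −[(-0.35)(0.55) − (-0.15)(-0.35)] = 0.2450
  C_13 = (-0.35)(-0.25) − (0.85)(-0.35) = 0.3850
  C_21 = −[(-0.15)(0.55) − (-0.30)(-0.25)] = 0.1575
  C_22 = (0.90)(0.55) − (-0.30)(-0.35) = 0.3900
  C_23 = −[(0.90)(-0.25) − (-0.15)(-0.35)] = 0.2775
  C_31 = (-0.15)(-0.15) − (-0.30)(0.85) = 0.2775
  C_32 = −[(0.90)(-0.15) − (-0.30)(-0.35)] = 0.2400
  C_33 = (0.90)(0.85) − (-0.15)(-0.35) = 0.7125
det(I−A) = Σ_j (I−A)_1j·C_1j = (0.90)(0.4300) + (-0.15)(0.2450) + (-0.30)(0.3850) = 0.23475
adj(I−A) = Cᵀ =
  [ 0.4300   0.1575   0.2775]
  [ 0.2450   0.3900   0.2400]
  [ 0.3850   0.2775   0.7125]
(I − A)⁻¹ = adj(I−A) / det(I−A) ≈
  [   1.8317     0.6709     1.1821]
  [   1.0437     1.6613     1.0224]
  [   1.6400     1.1821     3.0351]
x = (I − A)⁻¹ d = adj(I−A)·d / det(I−A), with det(I−A) = 0.23475:
  x_1 = (0.4300·110 + 0.1575·530 + 0.2775·210) / 0.23475 = 189.05 / 0.23475 ≈ 805.32
  x_2 = (0.2450·110 + 0.3900·530 + 0.2400·210) / 0.23475 = 284.05 / 0.23475 ≈ 1210.01
  x_3 = (0.3850·110 + 0.2775·530 + 0.7125·210) / 0.23475 = 339.05 / 0.23475 ≈ 1444.30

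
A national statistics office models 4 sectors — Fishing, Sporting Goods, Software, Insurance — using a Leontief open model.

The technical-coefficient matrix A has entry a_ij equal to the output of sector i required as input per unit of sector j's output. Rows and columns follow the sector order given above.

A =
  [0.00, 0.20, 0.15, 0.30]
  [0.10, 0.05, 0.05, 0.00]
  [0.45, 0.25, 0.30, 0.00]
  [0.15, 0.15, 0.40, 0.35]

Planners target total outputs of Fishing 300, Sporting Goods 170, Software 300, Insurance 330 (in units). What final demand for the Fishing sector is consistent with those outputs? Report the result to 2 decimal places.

d_1 = 122.00

I − A =
  [   1.00    -0.20    -0.15    -0.30]
  [  -0.10     0.95    -0.05     0.00]
  [  -0.45    -0.25     0.70     0.00]
  [  -0.15    -0.15    -0.40     0.65]
d = (I − A) x:
  d_1 = (+1.00)·300 + (-0.20)·170 + (-0.15)·300 + (-0.30)·330 = 122.00
  d_2 = (-0.10)·300 + (+0.95)·170 + (-0.05)·300 + (+0.00)·330 = 116.50
  d_3 = (-0.45)·300 + (-0.25)·170 + (+0.70)·300 + (+0.00)·330 = 32.50
  d_4 = (-0.15)·300 + (-0.15)·170 + (-0.40)·300 + (+0.65)·330 = 24.00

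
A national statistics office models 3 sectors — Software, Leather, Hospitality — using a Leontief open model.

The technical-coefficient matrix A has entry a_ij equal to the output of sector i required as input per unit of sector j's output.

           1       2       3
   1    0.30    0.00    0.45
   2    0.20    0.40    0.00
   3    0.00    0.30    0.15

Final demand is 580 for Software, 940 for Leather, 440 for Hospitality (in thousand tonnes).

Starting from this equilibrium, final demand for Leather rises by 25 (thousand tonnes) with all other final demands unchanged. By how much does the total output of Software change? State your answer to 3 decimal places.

I − A =
  [   0.70     0.00    -0.45]
  [  -0.20     0.60     0.00]
  [   0.00    -0.30     0.85]
Cofactors of I−A, C_ij = (−1)^(i+j)·(minor ij) (rows/columns in the sector order above):
  C_11 = (0.60)(0.85) − (0.00)(-0.30) = 0.5100
  C_12 = −[(-0.20)(0.85) − (0.00)(0.00)] = 0.1700
  C_13 = (-0.20)(-0.30) − (0.60)(0.00) = 0.0600
  C_21 = −[(0.00)(0.85) − (-0.45)(-0.30)] = 0.1350
  C_22 = (0.70)(0.85) − (-0.45)(0.00) = 0.5950
  C_23 = −[(0.70)(-0.30) − (0.00)(0.00)] = 0.2100
  C_31 = (0.00)(0.00) − (-0.45)(0.60) = 0.2700
  C_32 = −[(0.70)(0.00) − (-0.45)(-0.20)] = 0.0900
  C_33 = (0.70)(0.60) − (0.00)(-0.20) = 0.4200
det(I−A) = Σ_j (I−A)_1j·C_1j = (0.70)(0.5100) + (0.00)(0.1700) + (-0.45)(0.0600) = 0.3300
adj(I−A) = Cᵀ =
  [ 0.5100   0.1350   0.2700]
  [ 0.1700   0.5950   0.0900]
  [ 0.0600   0.2100   0.4200]
(I − A)⁻¹ = adj(I−A) / det(I−A) ≈
  [   1.5455     0.4091     0.8182]
  [   0.5152     1.8030     0.2727]
  [   0.1818     0.6364     1.2727]
Δx = (I − A)⁻¹ Δd with Δd having +25 in the Leather component and 0 elsewhere.
So Δx_1 = L_12 · (+25), where L_12 = adj(I−A)_12 / det(I−A) = 0.1350 / 0.3300.
Δx_1 = 0.1350 × (+25) / 0.3300 = 3.375 / 0.3300 ≈ 10.227.

Δx_1 = 10.227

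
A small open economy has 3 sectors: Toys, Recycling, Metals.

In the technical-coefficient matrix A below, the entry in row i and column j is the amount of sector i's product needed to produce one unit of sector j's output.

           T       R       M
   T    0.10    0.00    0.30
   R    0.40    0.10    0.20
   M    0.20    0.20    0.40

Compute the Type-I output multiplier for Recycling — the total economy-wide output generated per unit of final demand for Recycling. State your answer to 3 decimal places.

I − A =
  [   0.90     0.00    -0.30]
  [  -0.40     0.90    -0.20]
  [  -0.20    -0.20     0.60]
Cofactors of I−A, C_ij = (−1)^(i+j)·(minor ij) (rows/columns in the sector order above):
  C_11 = (0.90)(0.60) − (-0.20)(-0.20) = 0.5000
  C_12 = −[(-0.40)(0.60) − (-0.20)(-0.20)] = 0.2800
  C_13 = (-0.40)(-0.20) − (0.90)(-0.20) = 0.2600
  C_21 = −[(0.00)(0.60) − (-0.30)(-0.20)] = 0.0600
  C_22 = (0.90)(0.60) − (-0.30)(-0.20) = 0.4800
  C_23 = −[(0.90)(-0.20) − (0.00)(-0.20)] = 0.1800
  C_31 = (0.00)(-0.20) − (-0.30)(0.90) = 0.2700
  C_32 = −[(0.90)(-0.20) − (-0.30)(-0.40)] = 0.3000
  C_33 = (0.90)(0.90) − (0.00)(-0.40) = 0.8100
det(I−A) = Σ_j (I−A)_1j·C_1j = (0.90)(0.5000) + (0.00)(0.2800) + (-0.30)(0.2600) = 0.3720
adj(I−A) = Cᵀ =
  [ 0.5000   0.0600   0.2700]
  [ 0.2800   0.4800   0.3000]
  [ 0.2600   0.1800   0.8100]
(I − A)⁻¹ = adj(I−A) / det(I−A) ≈
  [   1.3441     0.1613     0.7258]
  [   0.7527     1.2903     0.8065]
  [   0.6989     0.4839     2.1774]
The output multiplier for sector j is the column-j sum of the Leontief inverse (I − A)⁻¹ = adj(I−A) / det(I−A).
Column R of adj(I−A): (0.0600, 0.4800, 0.1800); det(I−A) = 0.3720.
m_R = (0.0600 + 0.4800 + 0.1800) / 0.3720 = 0.72 / 0.3720 ≈ 1.935.

m_R = 1.935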